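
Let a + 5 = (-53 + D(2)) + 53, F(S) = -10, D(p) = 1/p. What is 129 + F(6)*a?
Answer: 174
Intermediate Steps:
a = -9/2 (a = -5 + ((-53 + 1/2) + 53) = -5 + (-105/2 + 53) = -5 + 1/2 = -9/2 ≈ -4.5000)
129 + F(6)*a = 129 - 10*(-9/2) = 129 + 45 = 174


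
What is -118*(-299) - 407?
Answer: 34875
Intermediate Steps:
-118*(-299) - 407 = 35282 - 407 = 34875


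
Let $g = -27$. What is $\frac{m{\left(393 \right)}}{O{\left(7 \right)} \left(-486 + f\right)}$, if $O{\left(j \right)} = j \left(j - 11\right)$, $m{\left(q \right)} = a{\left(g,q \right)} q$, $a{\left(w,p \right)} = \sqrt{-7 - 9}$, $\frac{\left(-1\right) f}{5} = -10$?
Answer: $\frac{393 i}{3052} \approx 0.12877 i$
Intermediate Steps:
$f = 50$ ($f = \left(-5\right) \left(-10\right) = 50$)
$a{\left(w,p \right)} = 4 i$ ($a{\left(w,p \right)} = \sqrt{-16} = 4 i$)
$m{\left(q \right)} = 4 i q$
$O{\left(j \right)} = j \left(-11 + j\right)$
$\frac{m{\left(393 \right)}}{O{\left(7 \right)} \left(-486 + f\right)} = \frac{4 i 393}{7 \left(-11 + 7\right) \left(-486 + 50\right)} = \frac{1572 i}{7 \left(-4\right) \left(-436\right)} = \frac{1572 i}{\left(-28\right) \left(-436\right)} = \frac{1572 i}{12208} = 1572 i \frac{1}{12208} = \frac{393 i}{3052}$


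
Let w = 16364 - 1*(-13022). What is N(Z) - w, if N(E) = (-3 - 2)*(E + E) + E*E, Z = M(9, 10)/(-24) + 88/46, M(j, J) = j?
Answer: -995333047/33856 ≈ -29399.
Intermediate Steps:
w = 29386 (w = 16364 + 13022 = 29386)
Z = 283/184 (Z = 9/(-24) + 88/46 = 9*(-1/24) + 88*(1/46) = -3/8 + 44/23 = 283/184 ≈ 1.5380)
N(E) = E² - 10*E (N(E) = -10*E + E² = E² - 10*E)
N(Z) - w = 283*(-10 + 283/184)/184 - 1*29386 = (283/184)*(-1557/184) - 29386 = -440631/33856 - 29386 = -995333047/33856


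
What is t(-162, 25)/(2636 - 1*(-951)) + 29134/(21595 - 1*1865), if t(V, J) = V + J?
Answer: 50900324/35385755 ≈ 1.4384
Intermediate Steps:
t(V, J) = J + V
t(-162, 25)/(2636 - 1*(-951)) + 29134/(21595 - 1*1865) = (25 - 162)/(2636 - 1*(-951)) + 29134/(21595 - 1*1865) = -137/(2636 + 951) + 29134/(21595 - 1865) = -137/3587 + 29134/19730 = -137*1/3587 + 29134*(1/19730) = -137/3587 + 14567/9865 = 50900324/35385755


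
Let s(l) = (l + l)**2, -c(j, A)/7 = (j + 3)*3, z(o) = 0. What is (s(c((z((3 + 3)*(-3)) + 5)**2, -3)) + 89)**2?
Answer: 1912868794225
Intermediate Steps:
c(j, A) = -63 - 21*j (c(j, A) = -7*(j + 3)*3 = -7*(3 + j)*3 = -7*(9 + 3*j) = -63 - 21*j)
s(l) = 4*l**2 (s(l) = (2*l)**2 = 4*l**2)
(s(c((z((3 + 3)*(-3)) + 5)**2, -3)) + 89)**2 = (4*(-63 - 21*(0 + 5)**2)**2 + 89)**2 = (4*(-63 - 21*5**2)**2 + 89)**2 = (4*(-63 - 21*25)**2 + 89)**2 = (4*(-63 - 525)**2 + 89)**2 = (4*(-588)**2 + 89)**2 = (4*345744 + 89)**2 = (1382976 + 89)**2 = 1383065**2 = 1912868794225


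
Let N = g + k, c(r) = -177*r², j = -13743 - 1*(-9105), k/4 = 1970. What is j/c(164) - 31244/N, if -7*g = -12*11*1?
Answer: -43371796285/10967610536 ≈ -3.9545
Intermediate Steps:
k = 7880 (k = 4*1970 = 7880)
g = 132/7 (g = -(-12*11)/7 = -(-132)/7 = -⅐*(-132) = 132/7 ≈ 18.857)
j = -4638 (j = -13743 + 9105 = -4638)
N = 55292/7 (N = 132/7 + 7880 = 55292/7 ≈ 7898.9)
j/c(164) - 31244/N = -4638/((-177*164²)) - 31244/55292/7 = -4638/((-177*26896)) - 31244*7/55292 = -4638/(-4760592) - 54677/13823 = -4638*(-1/4760592) - 54677/13823 = 773/793432 - 54677/13823 = -43371796285/10967610536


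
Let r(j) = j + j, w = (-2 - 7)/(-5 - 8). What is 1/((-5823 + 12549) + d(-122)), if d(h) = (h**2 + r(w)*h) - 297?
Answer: 13/274873 ≈ 4.7295e-5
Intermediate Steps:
w = 9/13 (w = -9/(-13) = -9*(-1/13) = 9/13 ≈ 0.69231)
r(j) = 2*j
d(h) = -297 + h**2 + 18*h/13 (d(h) = (h**2 + (2*(9/13))*h) - 297 = (h**2 + 18*h/13) - 297 = -297 + h**2 + 18*h/13)
1/((-5823 + 12549) + d(-122)) = 1/((-5823 + 12549) + (-297 + (-122)**2 + (18/13)*(-122))) = 1/(6726 + (-297 + 14884 - 2196/13)) = 1/(6726 + 187435/13) = 1/(274873/13) = 13/274873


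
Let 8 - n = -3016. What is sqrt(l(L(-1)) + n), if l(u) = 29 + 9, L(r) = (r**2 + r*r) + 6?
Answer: sqrt(3062) ≈ 55.335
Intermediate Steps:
L(r) = 6 + 2*r**2 (L(r) = (r**2 + r**2) + 6 = 2*r**2 + 6 = 6 + 2*r**2)
l(u) = 38
n = 3024 (n = 8 - 1*(-3016) = 8 + 3016 = 3024)
sqrt(l(L(-1)) + n) = sqrt(38 + 3024) = sqrt(3062)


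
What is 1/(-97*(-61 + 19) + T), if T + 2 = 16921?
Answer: 1/20993 ≈ 4.7635e-5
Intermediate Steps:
T = 16919 (T = -2 + 16921 = 16919)
1/(-97*(-61 + 19) + T) = 1/(-97*(-61 + 19) + 16919) = 1/(-97*(-42) + 16919) = 1/(4074 + 16919) = 1/20993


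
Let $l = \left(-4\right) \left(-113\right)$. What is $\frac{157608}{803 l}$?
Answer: $\frac{3582}{8249} \approx 0.43423$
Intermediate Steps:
$l = 452$
$\frac{157608}{803 l} = \frac{157608}{803 \cdot 452} = \frac{157608}{362956} = 157608 \cdot \frac{1}{362956} = \frac{3582}{8249}$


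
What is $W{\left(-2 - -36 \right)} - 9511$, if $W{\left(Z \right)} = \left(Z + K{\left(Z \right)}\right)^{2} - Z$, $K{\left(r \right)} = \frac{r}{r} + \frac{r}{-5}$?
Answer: $- \frac{218744}{25} \approx -8749.8$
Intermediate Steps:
$K{\left(r \right)} = 1 - \frac{r}{5}$ ($K{\left(r \right)} = 1 + r \left(- \frac{1}{5}\right) = 1 - \frac{r}{5}$)
$W{\left(Z \right)} = \left(1 + \frac{4 Z}{5}\right)^{2} - Z$ ($W{\left(Z \right)} = \left(Z - \left(-1 + \frac{Z}{5}\right)\right)^{2} - Z = \left(1 + \frac{4 Z}{5}\right)^{2} - Z$)
$W{\left(-2 - -36 \right)} - 9511 = \left(- (-2 - -36) + \frac{\left(5 + 4 \left(-2 - -36\right)\right)^{2}}{25}\right) - 9511 = \left(- (-2 + 36) + \frac{\left(5 + 4 \left(-2 + 36\right)\right)^{2}}{25}\right) - 9511 = \left(\left(-1\right) 34 + \frac{\left(5 + 4 \cdot 34\right)^{2}}{25}\right) - 9511 = \left(-34 + \frac{\left(5 + 136\right)^{2}}{25}\right) - 9511 = \left(-34 + \frac{141^{2}}{25}\right) - 9511 = \left(-34 + \frac{1}{25} \cdot 19881\right) - 9511 = \left(-34 + \frac{19881}{25}\right) - 9511 = \frac{19031}{25} - 9511 = - \frac{218744}{25}$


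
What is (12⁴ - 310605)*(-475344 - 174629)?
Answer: 188407023537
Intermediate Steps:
(12⁴ - 310605)*(-475344 - 174629) = (20736 - 310605)*(-649973) = -289869*(-649973) = 188407023537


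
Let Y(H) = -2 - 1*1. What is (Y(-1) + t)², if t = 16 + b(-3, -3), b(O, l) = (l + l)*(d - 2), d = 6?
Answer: 121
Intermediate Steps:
Y(H) = -3 (Y(H) = -2 - 1 = -3)
b(O, l) = 8*l (b(O, l) = (l + l)*(6 - 2) = (2*l)*4 = 8*l)
t = -8 (t = 16 + 8*(-3) = 16 - 24 = -8)
(Y(-1) + t)² = (-3 - 8)² = (-11)² = 121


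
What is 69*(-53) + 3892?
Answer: 235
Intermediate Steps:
69*(-53) + 3892 = -3657 + 3892 = 235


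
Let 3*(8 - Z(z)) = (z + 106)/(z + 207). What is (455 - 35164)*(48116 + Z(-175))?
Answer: -53451547619/32 ≈ -1.6704e+9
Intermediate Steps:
Z(z) = 8 - (106 + z)/(3*(207 + z)) (Z(z) = 8 - (z + 106)/(3*(z + 207)) = 8 - (106 + z)/(3*(207 + z)))
(455 - 35164)*(48116 + Z(-175)) = (455 - 35164)*(48116 + (4862 + 23*(-175))/(3*(207 - 175))) = -34709*(48116 + (⅓)*(4862 - 4025)/32) = -34709*(48116 + (⅓)*(1/32)*837) = -34709*(48116 + 279/32) = -34709*1539991/32 = -53451547619/32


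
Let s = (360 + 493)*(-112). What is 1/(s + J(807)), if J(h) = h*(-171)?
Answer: -1/233533 ≈ -4.2820e-6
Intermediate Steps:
J(h) = -171*h
s = -95536 (s = 853*(-112) = -95536)
1/(s + J(807)) = 1/(-95536 - 171*807) = 1/(-95536 - 137997) = 1/(-233533) = -1/233533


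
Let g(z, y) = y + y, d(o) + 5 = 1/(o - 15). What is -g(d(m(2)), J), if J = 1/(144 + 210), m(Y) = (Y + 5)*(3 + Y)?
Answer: -1/177 ≈ -0.0056497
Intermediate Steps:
m(Y) = (3 + Y)*(5 + Y) (m(Y) = (5 + Y)*(3 + Y) = (3 + Y)*(5 + Y))
d(o) = -5 + 1/(-15 + o) (d(o) = -5 + 1/(o - 15) = -5 + 1/(-15 + o))
J = 1/354 ≈ 0.0028249
g(z, y) = 2*y
-g(d(m(2)), J) = -2/354 = -1*1/177 = -1/177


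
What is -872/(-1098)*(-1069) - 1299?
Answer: -1179235/549 ≈ -2148.0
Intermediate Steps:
-872/(-1098)*(-1069) - 1299 = -872*(-1/1098)*(-1069) - 1299 = (436/549)*(-1069) - 1299 = -466084/549 - 1299 = -1179235/549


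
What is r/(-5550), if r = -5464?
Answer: 2732/2775 ≈ 0.98450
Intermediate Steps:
r/(-5550) = -5464/(-5550) = -5464*(-1/5550) = 2732/2775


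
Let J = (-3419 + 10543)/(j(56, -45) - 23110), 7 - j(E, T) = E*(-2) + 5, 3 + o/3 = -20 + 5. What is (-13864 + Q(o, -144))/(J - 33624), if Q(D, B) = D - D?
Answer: 79704136/193306157 ≈ 0.41232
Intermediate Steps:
o = -54 (o = -9 + 3*(-20 + 5) = -9 + 3*(-15) = -9 - 45 = -54)
j(E, T) = 2 + 2*E (j(E, T) = 7 - (E*(-2) + 5) = 7 - (-2*E + 5) = 7 - (5 - 2*E) = 7 + (-5 + 2*E) = 2 + 2*E)
Q(D, B) = 0
J = -1781/5749 (J = (-3419 + 10543)/((2 + 2*56) - 23110) = 7124/((2 + 112) - 23110) = 7124/(114 - 23110) = 7124/(-22996) = 7124*(-1/22996) = -1781/5749 ≈ -0.30979)
(-13864 + Q(o, -144))/(J - 33624) = (-13864 + 0)/(-1781/5749 - 33624) = -13864/(-193306157/5749) = -13864*(-5749/193306157) = 79704136/193306157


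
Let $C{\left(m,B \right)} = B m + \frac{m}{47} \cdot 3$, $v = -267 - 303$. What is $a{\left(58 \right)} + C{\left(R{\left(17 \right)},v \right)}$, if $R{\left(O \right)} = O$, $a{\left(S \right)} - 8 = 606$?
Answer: $- \frac{426521}{47} \approx -9074.9$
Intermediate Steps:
$a{\left(S \right)} = 614$ ($a{\left(S \right)} = 8 + 606 = 614$)
$v = -570$ ($v = -267 - 303 = -570$)
$C{\left(m,B \right)} = \frac{3 m}{47} + B m$ ($C{\left(m,B \right)} = B m + m \frac{1}{47} \cdot 3 = B m + \frac{m}{47} \cdot 3 = B m + \frac{3 m}{47} = \frac{3 m}{47} + B m$)
$a{\left(58 \right)} + C{\left(R{\left(17 \right)},v \right)} = 614 + \frac{1}{47} \cdot 17 \left(3 + 47 \left(-570\right)\right) = 614 + \frac{1}{47} \cdot 17 \left(3 - 26790\right) = 614 + \frac{1}{47} \cdot 17 \left(-26787\right) = 614 - \frac{455379}{47} = - \frac{426521}{47}$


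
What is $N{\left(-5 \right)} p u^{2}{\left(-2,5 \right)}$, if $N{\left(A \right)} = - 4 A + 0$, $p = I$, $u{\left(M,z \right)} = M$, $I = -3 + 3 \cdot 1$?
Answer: $0$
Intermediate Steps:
$I = 0$ ($I = -3 + 3 = 0$)
$p = 0$
$N{\left(A \right)} = - 4 A$
$N{\left(-5 \right)} p u^{2}{\left(-2,5 \right)} = \left(-4\right) \left(-5\right) 0 \left(-2\right)^{2} = 20 \cdot 0 \cdot 4 = 0 \cdot 4 = 0$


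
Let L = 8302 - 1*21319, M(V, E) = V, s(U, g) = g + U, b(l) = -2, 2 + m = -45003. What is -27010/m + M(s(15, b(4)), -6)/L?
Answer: 70200821/117166017 ≈ 0.59916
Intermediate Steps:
m = -45005 (m = -2 - 45003 = -45005)
s(U, g) = U + g
L = -13017 (L = 8302 - 21319 = -13017)
-27010/m + M(s(15, b(4)), -6)/L = -27010/(-45005) + (15 - 2)/(-13017) = -27010*(-1/45005) + 13*(-1/13017) = 5402/9001 - 13/13017 = 70200821/117166017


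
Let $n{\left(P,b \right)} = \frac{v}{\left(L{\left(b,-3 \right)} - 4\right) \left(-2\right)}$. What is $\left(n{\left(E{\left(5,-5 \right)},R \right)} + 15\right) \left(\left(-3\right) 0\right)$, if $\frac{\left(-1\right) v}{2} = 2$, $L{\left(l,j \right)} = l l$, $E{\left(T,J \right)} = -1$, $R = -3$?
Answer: $0$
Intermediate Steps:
$L{\left(l,j \right)} = l^{2}$
$v = -4$ ($v = \left(-2\right) 2 = -4$)
$n{\left(P,b \right)} = - \frac{4}{8 - 2 b^{2}}$ ($n{\left(P,b \right)} = - \frac{4}{\left(b^{2} - 4\right) \left(-2\right)} = - \frac{4}{\left(-4 + b^{2}\right) \left(-2\right)} = - \frac{4}{8 - 2 b^{2}}$)
$\left(n{\left(E{\left(5,-5 \right)},R \right)} + 15\right) \left(\left(-3\right) 0\right) = \left(\frac{2}{-4 + \left(-3\right)^{2}} + 15\right) \left(\left(-3\right) 0\right) = \left(\frac{2}{-4 + 9} + 15\right) 0 = \left(\frac{2}{5} + 15\right) 0 = \frac{77}{5} \cdot 0 = 0$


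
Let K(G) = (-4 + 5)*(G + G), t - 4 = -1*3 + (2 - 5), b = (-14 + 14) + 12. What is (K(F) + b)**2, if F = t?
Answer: 64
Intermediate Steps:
b = 12 (b = 0 + 12 = 12)
t = -2 (t = 4 + (-1*3 + (2 - 5)) = 4 + (-3 - 3) = 4 - 6 = -2)
F = -2
K(G) = 2*G (K(G) = 1*(2*G) = 2*G)
(K(F) + b)**2 = (2*(-2) + 12)**2 = (-4 + 12)**2 = 8**2 = 64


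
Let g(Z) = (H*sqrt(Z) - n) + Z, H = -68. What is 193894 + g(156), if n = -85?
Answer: 194135 - 136*sqrt(39) ≈ 1.9329e+5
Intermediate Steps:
g(Z) = 85 + Z - 68*sqrt(Z) (g(Z) = (-68*sqrt(Z) - 1*(-85)) + Z = (-68*sqrt(Z) + 85) + Z = (85 - 68*sqrt(Z)) + Z = 85 + Z - 68*sqrt(Z))
193894 + g(156) = 193894 + (85 + 156 - 136*sqrt(39)) = 193894 + (241 - 136*sqrt(39)) = 194135 - 136*sqrt(39)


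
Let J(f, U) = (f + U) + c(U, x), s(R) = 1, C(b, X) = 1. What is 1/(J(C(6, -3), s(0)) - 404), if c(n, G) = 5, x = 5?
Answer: -1/397 ≈ -0.0025189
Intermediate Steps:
J(f, U) = 5 + U + f (J(f, U) = (f + U) + 5 = (U + f) + 5 = 5 + U + f)
1/(J(C(6, -3), s(0)) - 404) = 1/((5 + 1 + 1) - 404) = 1/(7 - 404) = 1/(-397) = -1/397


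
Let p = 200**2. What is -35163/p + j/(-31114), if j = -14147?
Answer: -5618953/13240000 ≈ -0.42439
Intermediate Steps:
p = 40000
-35163/p + j/(-31114) = -35163/40000 - 14147/(-31114) = -35163*1/40000 - 14147*(-1/31114) = -35163/40000 + 301/662 = -5618953/13240000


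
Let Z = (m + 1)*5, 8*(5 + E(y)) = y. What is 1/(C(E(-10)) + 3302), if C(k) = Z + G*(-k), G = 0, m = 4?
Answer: 1/3327 ≈ 0.00030057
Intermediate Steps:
E(y) = -5 + y/8
Z = 25 (Z = (4 + 1)*5 = 5*5 = 25)
C(k) = 25 (C(k) = 25 + 0*(-k) = 25 + 0 = 25)
1/(C(E(-10)) + 3302) = 1/(25 + 3302) = 1/3327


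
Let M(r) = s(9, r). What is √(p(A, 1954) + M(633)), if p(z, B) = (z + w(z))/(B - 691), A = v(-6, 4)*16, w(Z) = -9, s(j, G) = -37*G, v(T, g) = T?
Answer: 2*I*√1037794049/421 ≈ 153.04*I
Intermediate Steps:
M(r) = -37*r
A = -96 (A = -6*16 = -96)
p(z, B) = (-9 + z)/(-691 + B) (p(z, B) = (z - 9)/(B - 691) = (-9 + z)/(-691 + B))
√(p(A, 1954) + M(633)) = √((-9 - 96)/(-691 + 1954) - 37*633) = √(-105/1263 - 23421) = √((1/1263)*(-105) - 23421) = √(-35/421 - 23421) = √(-9860276/421) = 2*I*√1037794049/421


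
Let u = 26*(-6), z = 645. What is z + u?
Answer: 489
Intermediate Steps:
u = -156
z + u = 645 - 156 = 489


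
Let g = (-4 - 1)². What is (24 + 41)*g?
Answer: 1625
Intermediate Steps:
g = 25 (g = (-5)² = 25)
(24 + 41)*g = (24 + 41)*25 = 65*25 = 1625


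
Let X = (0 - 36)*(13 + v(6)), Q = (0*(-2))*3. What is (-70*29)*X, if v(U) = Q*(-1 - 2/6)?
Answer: 950040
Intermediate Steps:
Q = 0 (Q = 0*3 = 0)
v(U) = 0 (v(U) = 0*(-1 - 2/6) = 0*(-1 - 2*⅙) = 0*(-1 - ⅓) = 0*(-4/3) = 0)
X = -468 (X = (0 - 36)*(13 + 0) = -36*13 = -468)
(-70*29)*X = -70*29*(-468) = -2030*(-468) = 950040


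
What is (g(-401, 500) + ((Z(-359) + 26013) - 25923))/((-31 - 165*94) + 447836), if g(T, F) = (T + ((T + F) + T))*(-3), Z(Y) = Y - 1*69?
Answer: 1771/432295 ≈ 0.0040967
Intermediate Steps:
Z(Y) = -69 + Y (Z(Y) = Y - 69 = -69 + Y)
g(T, F) = -9*T - 3*F (g(T, F) = (T + ((F + T) + T))*(-3) = (T + (F + 2*T))*(-3) = (F + 3*T)*(-3) = -9*T - 3*F)
(g(-401, 500) + ((Z(-359) + 26013) - 25923))/((-31 - 165*94) + 447836) = ((-9*(-401) - 3*500) + (((-69 - 359) + 26013) - 25923))/((-31 - 165*94) + 447836) = ((3609 - 1500) + ((-428 + 26013) - 25923))/((-31 - 15510) + 447836) = (2109 + (25585 - 25923))/(-15541 + 447836) = (2109 - 338)/432295 = 1771*(1/432295) = 1771/432295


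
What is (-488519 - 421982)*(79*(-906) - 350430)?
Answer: 384235064004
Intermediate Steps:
(-488519 - 421982)*(79*(-906) - 350430) = -910501*(-71574 - 350430) = -910501*(-422004) = 384235064004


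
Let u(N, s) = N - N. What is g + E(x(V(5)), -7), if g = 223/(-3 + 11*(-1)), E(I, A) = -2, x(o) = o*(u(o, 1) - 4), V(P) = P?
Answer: -251/14 ≈ -17.929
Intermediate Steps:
u(N, s) = 0
x(o) = -4*o (x(o) = o*(0 - 4) = o*(-4) = -4*o)
g = -223/14 (g = 223/(-3 - 11) = 223/(-14) = 223*(-1/14) = -223/14 ≈ -15.929)
g + E(x(V(5)), -7) = -223/14 - 2 = -251/14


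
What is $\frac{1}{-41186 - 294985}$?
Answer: $- \frac{1}{336171} \approx -2.9747 \cdot 10^{-6}$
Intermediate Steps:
$\frac{1}{-41186 - 294985} = \frac{1}{-336171} = - \frac{1}{336171}$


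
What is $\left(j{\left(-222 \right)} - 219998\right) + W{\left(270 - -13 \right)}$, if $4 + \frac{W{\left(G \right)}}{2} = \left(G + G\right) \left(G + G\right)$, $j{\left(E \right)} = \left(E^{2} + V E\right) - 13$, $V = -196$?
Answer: $513489$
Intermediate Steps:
$j{\left(E \right)} = -13 + E^{2} - 196 E$ ($j{\left(E \right)} = \left(E^{2} - 196 E\right) - 13 = -13 + E^{2} - 196 E$)
$W{\left(G \right)} = -8 + 8 G^{2}$ ($W{\left(G \right)} = -8 + 2 \left(G + G\right) \left(G + G\right) = -8 + 2 \cdot 2 G 2 G = -8 + 2 \cdot 4 G^{2} = -8 + 8 G^{2}$)
$\left(j{\left(-222 \right)} - 219998\right) + W{\left(270 - -13 \right)} = \left(\left(-13 + \left(-222\right)^{2} - -43512\right) - 219998\right) - \left(8 - 8 \left(270 - -13\right)^{2}\right) = \left(\left(-13 + 49284 + 43512\right) - 219998\right) - \left(8 - 8 \left(270 + 13\right)^{2}\right) = \left(92783 - 219998\right) - \left(8 - 8 \cdot 283^{2}\right) = -127215 + \left(-8 + 8 \cdot 80089\right) = -127215 + \left(-8 + 640712\right) = -127215 + 640704 = 513489$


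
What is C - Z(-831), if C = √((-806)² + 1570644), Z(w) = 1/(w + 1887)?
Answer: -1/1056 + 2*√555070 ≈ 1490.1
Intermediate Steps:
Z(w) = 1/(1887 + w)
C = 2*√555070 (C = √(649636 + 1570644) = √2220280 = 2*√555070 ≈ 1490.1)
C - Z(-831) = 2*√555070 - 1/(1887 - 831) = 2*√555070 - 1/1056 = -1/1056 + 2*√555070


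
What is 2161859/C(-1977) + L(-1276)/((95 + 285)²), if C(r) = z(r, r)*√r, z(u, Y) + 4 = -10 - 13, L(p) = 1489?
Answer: 1489/144400 + 2161859*I*√1977/53379 ≈ 0.010312 + 1800.8*I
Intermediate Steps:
z(u, Y) = -27 (z(u, Y) = -4 + (-10 - 13) = -4 - 23 = -27)
C(r) = -27*√r
2161859/C(-1977) + L(-1276)/((95 + 285)²) = 2161859/((-27*I*√1977)) + 1489/((95 + 285)²) = 2161859/((-27*I*√1977)) + 1489/(380²) = 2161859/((-27*I*√1977)) + 1489/144400 = 2161859*(I*√1977/53379) + 1489*(1/144400) = 2161859*I*√1977/53379 + 1489/144400 = 1489/144400 + 2161859*I*√1977/53379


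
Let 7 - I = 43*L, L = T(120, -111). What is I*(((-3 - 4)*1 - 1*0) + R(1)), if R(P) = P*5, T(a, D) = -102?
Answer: -8786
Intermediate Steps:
L = -102
I = 4393 (I = 7 - 43*(-102) = 7 - 1*(-4386) = 7 + 4386 = 4393)
R(P) = 5*P
I*(((-3 - 4)*1 - 1*0) + R(1)) = 4393*(((-3 - 4)*1 - 1*0) + 5*1) = 4393*((-7*1 + 0) + 5) = 4393*((-7 + 0) + 5) = 4393*(-7 + 5) = 4393*(-2) = -8786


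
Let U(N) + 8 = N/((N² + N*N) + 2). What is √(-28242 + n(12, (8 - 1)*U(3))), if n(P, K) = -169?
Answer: I*√28411 ≈ 168.56*I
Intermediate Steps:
U(N) = -8 + N/(2 + 2*N²) (U(N) = -8 + N/((N² + N*N) + 2) = -8 + N/((N² + N²) + 2) = -8 + N/(2*N² + 2) = -8 + N/(2 + 2*N²))
√(-28242 + n(12, (8 - 1)*U(3))) = √(-28242 - 169) = √(-28411) = I*√28411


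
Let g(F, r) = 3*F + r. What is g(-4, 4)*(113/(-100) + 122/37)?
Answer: -16038/925 ≈ -17.338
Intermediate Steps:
g(F, r) = r + 3*F
g(-4, 4)*(113/(-100) + 122/37) = (4 + 3*(-4))*(113/(-100) + 122/37) = (4 - 12)*(113*(-1/100) + 122*(1/37)) = -8*(-113/100 + 122/37) = -8*8019/3700 = -16038/925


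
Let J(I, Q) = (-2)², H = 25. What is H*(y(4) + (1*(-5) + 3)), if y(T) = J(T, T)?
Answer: 50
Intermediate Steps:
J(I, Q) = 4
y(T) = 4
H*(y(4) + (1*(-5) + 3)) = 25*(4 + (1*(-5) + 3)) = 25*(4 + (-5 + 3)) = 25*(4 - 2) = 25*2 = 50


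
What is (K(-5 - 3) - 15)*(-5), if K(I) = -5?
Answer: 100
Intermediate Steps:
(K(-5 - 3) - 15)*(-5) = (-5 - 15)*(-5) = -20*(-5) = 100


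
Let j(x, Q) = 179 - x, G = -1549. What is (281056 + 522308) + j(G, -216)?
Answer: 805092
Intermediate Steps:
(281056 + 522308) + j(G, -216) = (281056 + 522308) + (179 - 1*(-1549)) = 803364 + (179 + 1549) = 803364 + 1728 = 805092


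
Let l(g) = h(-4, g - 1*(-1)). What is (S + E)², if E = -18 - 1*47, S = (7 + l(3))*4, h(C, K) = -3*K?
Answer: 7225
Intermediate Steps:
l(g) = -3 - 3*g (l(g) = -3*(g - 1*(-1)) = -3*(g + 1) = -3*(1 + g) = -3 - 3*g)
S = -20 (S = (7 + (-3 - 3*3))*4 = (7 + (-3 - 9))*4 = (7 - 12)*4 = -5*4 = -20)
E = -65 (E = -18 - 47 = -65)
(S + E)² = (-20 - 65)² = (-85)² = 7225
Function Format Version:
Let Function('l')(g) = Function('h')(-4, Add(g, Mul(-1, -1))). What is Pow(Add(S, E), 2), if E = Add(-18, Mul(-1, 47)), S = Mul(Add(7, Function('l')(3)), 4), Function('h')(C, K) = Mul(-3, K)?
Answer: 7225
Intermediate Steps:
Function('l')(g) = Add(-3, Mul(-3, g)) (Function('l')(g) = Mul(-3, Add(g, Mul(-1, -1))) = Mul(-3, Add(g, 1)) = Mul(-3, Add(1, g)) = Add(-3, Mul(-3, g)))
S = -20 (S = Mul(Add(7, Add(-3, Mul(-3, 3))), 4) = Mul(Add(7, Add(-3, -9)), 4) = Mul(Add(7, -12), 4) = Mul(-5, 4) = -20)
E = -65 (E = Add(-18, -47) = -65)
Pow(Add(S, E), 2) = Pow(Add(-20, -65), 2) = Pow(-85, 2) = 7225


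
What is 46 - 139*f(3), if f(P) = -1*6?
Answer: 880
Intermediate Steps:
f(P) = -6
46 - 139*f(3) = 46 - 139*(-6) = 46 + 834 = 880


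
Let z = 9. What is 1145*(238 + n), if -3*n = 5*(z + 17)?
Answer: 668680/3 ≈ 2.2289e+5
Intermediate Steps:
n = -130/3 (n = -5*(9 + 17)/3 = -5*26/3 = -⅓*130 = -130/3 ≈ -43.333)
1145*(238 + n) = 1145*(238 - 130/3) = 1145*(584/3) = 668680/3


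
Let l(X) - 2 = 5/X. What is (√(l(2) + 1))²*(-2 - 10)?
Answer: -66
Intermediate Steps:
l(X) = 2 + 5/X
(√(l(2) + 1))²*(-2 - 10) = (√((2 + 5/2) + 1))²*(-2 - 10) = (√((2 + 5*(½)) + 1))²*(-12) = (√((2 + 5/2) + 1))²*(-12) = (√(9/2 + 1))²*(-12) = (√(11/2))²*(-12) = (√22/2)²*(-12) = (11/2)*(-12) = -66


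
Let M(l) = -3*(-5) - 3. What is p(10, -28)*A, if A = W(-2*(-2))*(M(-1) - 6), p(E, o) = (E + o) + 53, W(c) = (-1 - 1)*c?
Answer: -1680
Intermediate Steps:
W(c) = -2*c
M(l) = 12 (M(l) = 15 - 3 = 12)
p(E, o) = 53 + E + o
A = -48 (A = (-(-4)*(-2))*(12 - 6) = -2*4*6 = -8*6 = -48)
p(10, -28)*A = (53 + 10 - 28)*(-48) = 35*(-48) = -1680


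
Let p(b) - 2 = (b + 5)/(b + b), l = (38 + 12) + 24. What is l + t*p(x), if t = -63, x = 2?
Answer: -649/4 ≈ -162.25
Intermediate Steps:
l = 74 (l = 50 + 24 = 74)
p(b) = 2 + (5 + b)/(2*b) (p(b) = 2 + (b + 5)/(b + b) = 2 + (5 + b)/((2*b)) = 2 + (5 + b)*(1/(2*b)) = 2 + (5 + b)/(2*b))
l + t*p(x) = 74 - 315*(1 + 2)/(2*2) = 74 - 315*3/(2*2) = 74 - 63*15/4 = 74 - 945/4 = -649/4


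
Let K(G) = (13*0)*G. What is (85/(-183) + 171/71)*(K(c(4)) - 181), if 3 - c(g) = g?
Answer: -4571698/12993 ≈ -351.86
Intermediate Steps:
c(g) = 3 - g
K(G) = 0 (K(G) = 0*G = 0)
(85/(-183) + 171/71)*(K(c(4)) - 181) = (85/(-183) + 171/71)*(0 - 181) = (85*(-1/183) + 171*(1/71))*(-181) = (-85/183 + 171/71)*(-181) = (25258/12993)*(-181) = -4571698/12993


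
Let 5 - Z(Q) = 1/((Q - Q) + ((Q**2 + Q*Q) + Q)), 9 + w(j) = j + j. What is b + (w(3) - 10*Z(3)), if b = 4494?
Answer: 93271/21 ≈ 4441.5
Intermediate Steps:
w(j) = -9 + 2*j (w(j) = -9 + (j + j) = -9 + 2*j)
Z(Q) = 5 - 1/(Q + 2*Q**2) (Z(Q) = 5 - 1/((Q - Q) + ((Q**2 + Q*Q) + Q)) = 5 - 1/(0 + ((Q**2 + Q**2) + Q)) = 5 - 1/(0 + (2*Q**2 + Q)) = 5 - 1/(0 + (Q + 2*Q**2)) = 5 - 1/(Q + 2*Q**2))
b + (w(3) - 10*Z(3)) = 4494 + ((-9 + 2*3) - 10*(-1 + 5*3 + 10*3**2)/(3*(1 + 2*3))) = 4494 + ((-9 + 6) - 10*(-1 + 15 + 10*9)/(3*(1 + 6))) = 4494 + (-3 - 10*(-1 + 15 + 90)/(3*7)) = 4494 + (-3 - 10*104/(3*7)) = 4494 + (-3 - 10*104/21) = 4494 + (-3 - 1040/21) = 4494 - 1103/21 = 93271/21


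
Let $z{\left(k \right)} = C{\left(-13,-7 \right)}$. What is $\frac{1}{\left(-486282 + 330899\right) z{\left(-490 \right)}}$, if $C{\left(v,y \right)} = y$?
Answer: $\frac{1}{1087681} \approx 9.1939 \cdot 10^{-7}$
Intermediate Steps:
$z{\left(k \right)} = -7$
$\frac{1}{\left(-486282 + 330899\right) z{\left(-490 \right)}} = \frac{1}{\left(-486282 + 330899\right) \left(-7\right)} = \frac{1}{-155383} \left(- \frac{1}{7}\right) = \left(- \frac{1}{155383}\right) \left(- \frac{1}{7}\right) = \frac{1}{1087681}$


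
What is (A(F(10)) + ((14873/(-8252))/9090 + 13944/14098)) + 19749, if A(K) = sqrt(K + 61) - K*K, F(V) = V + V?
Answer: 1462295836304249/75535754760 ≈ 19359.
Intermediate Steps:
F(V) = 2*V
A(K) = sqrt(61 + K) - K**2
(A(F(10)) + ((14873/(-8252))/9090 + 13944/14098)) + 19749 = ((sqrt(61 + 2*10) - (2*10)**2) + ((14873/(-8252))/9090 + 13944/14098)) + 19749 = ((sqrt(61 + 20) - 1*20**2) + ((14873*(-1/8252))*(1/9090) + 13944*(1/14098))) + 19749 = ((sqrt(81) - 1*400) + (-14873/8252*1/9090 + 996/1007)) + 19749 = ((9 - 400) + (-14873/75010680 + 996/1007)) + 19749 = (-391 + 74695660169/75535754760) + 19749 = -29459784450991/75535754760 + 19749 = 1462295836304249/75535754760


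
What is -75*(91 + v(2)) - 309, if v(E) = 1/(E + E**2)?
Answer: -14293/2 ≈ -7146.5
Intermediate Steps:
-75*(91 + v(2)) - 309 = -75*(91 + 1/(2*(1 + 2))) - 309 = -75*(91 + (1/2)/3) - 309 = -75*(91 + (1/2)*(1/3)) - 309 = -75*(91 + 1/6) - 309 = -75*547/6 - 309 = -13675/2 - 309 = -14293/2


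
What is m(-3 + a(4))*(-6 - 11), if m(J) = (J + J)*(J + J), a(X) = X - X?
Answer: -612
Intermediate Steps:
a(X) = 0
m(J) = 4*J² (m(J) = (2*J)*(2*J) = 4*J²)
m(-3 + a(4))*(-6 - 11) = (4*(-3 + 0)²)*(-6 - 11) = (4*(-3)²)*(-17) = (4*9)*(-17) = 36*(-17) = -612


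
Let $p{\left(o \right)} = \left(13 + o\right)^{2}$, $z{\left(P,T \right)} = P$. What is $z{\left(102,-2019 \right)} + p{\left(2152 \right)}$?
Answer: $4687327$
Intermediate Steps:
$z{\left(102,-2019 \right)} + p{\left(2152 \right)} = 102 + \left(13 + 2152\right)^{2} = 102 + 2165^{2} = 102 + 4687225 = 4687327$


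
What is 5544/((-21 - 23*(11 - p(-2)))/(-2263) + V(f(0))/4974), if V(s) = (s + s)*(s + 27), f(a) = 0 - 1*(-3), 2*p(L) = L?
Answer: 3466897896/104701 ≈ 33112.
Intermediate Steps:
p(L) = L/2
f(a) = 3 (f(a) = 0 + 3 = 3)
V(s) = 2*s*(27 + s) (V(s) = (2*s)*(27 + s) = 2*s*(27 + s))
5544/((-21 - 23*(11 - p(-2)))/(-2263) + V(f(0))/4974) = 5544/((-21 - 23*(11 - (-2)/2))/(-2263) + (2*3*(27 + 3))/4974) = 5544/((-21 - 23*(11 - 1*(-1)))*(-1/2263) + (2*3*30)*(1/4974)) = 5544/((-21 - 23*(11 + 1))*(-1/2263) + 180*(1/4974)) = 5544/((-21 - 23*12)*(-1/2263) + 30/829) = 5544/((-21 - 276)*(-1/2263) + 30/829) = 5544/(-297*(-1/2263) + 30/829) = 5544/(297/2263 + 30/829) = 5544/(314103/1876027) = 5544*(1876027/314103) = 3466897896/104701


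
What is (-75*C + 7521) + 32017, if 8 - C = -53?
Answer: 34963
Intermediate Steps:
C = 61 (C = 8 - 1*(-53) = 8 + 53 = 61)
(-75*C + 7521) + 32017 = (-75*61 + 7521) + 32017 = (-4575 + 7521) + 32017 = 2946 + 32017 = 34963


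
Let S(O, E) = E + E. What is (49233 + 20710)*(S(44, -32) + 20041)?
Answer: 1397251311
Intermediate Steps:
S(O, E) = 2*E
(49233 + 20710)*(S(44, -32) + 20041) = (49233 + 20710)*(2*(-32) + 20041) = 69943*(-64 + 20041) = 69943*19977 = 1397251311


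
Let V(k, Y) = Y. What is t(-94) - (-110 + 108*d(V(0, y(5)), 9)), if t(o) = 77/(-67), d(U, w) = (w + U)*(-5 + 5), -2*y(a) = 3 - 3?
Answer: 7293/67 ≈ 108.85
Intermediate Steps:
y(a) = 0 (y(a) = -(3 - 3)/2 = -½*0 = 0)
d(U, w) = 0 (d(U, w) = (U + w)*0 = 0)
t(o) = -77/67 (t(o) = 77*(-1/67) = -77/67)
t(-94) - (-110 + 108*d(V(0, y(5)), 9)) = -77/67 - (-110 + 108*0) = -77/67 - (-110 + 0) = -77/67 - 1*(-110) = -77/67 + 110 = 7293/67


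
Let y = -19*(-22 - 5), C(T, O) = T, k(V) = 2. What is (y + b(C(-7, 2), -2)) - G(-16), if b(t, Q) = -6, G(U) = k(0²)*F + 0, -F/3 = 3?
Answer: 525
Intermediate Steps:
F = -9 (F = -3*3 = -9)
G(U) = -18 (G(U) = 2*(-9) + 0 = -18 + 0 = -18)
y = 513 (y = -19*(-27) = 513)
(y + b(C(-7, 2), -2)) - G(-16) = (513 - 6) - 1*(-18) = 507 + 18 = 525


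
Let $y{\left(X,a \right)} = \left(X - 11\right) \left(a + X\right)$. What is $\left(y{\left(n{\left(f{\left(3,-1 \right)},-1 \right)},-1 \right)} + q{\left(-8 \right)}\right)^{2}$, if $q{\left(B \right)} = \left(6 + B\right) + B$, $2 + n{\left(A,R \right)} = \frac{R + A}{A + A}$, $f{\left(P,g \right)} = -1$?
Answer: $196$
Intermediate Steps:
$n{\left(A,R \right)} = -2 + \frac{A + R}{2 A}$ ($n{\left(A,R \right)} = -2 + \frac{R + A}{A + A} = -2 + \frac{A + R}{2 A}$)
$y{\left(X,a \right)} = \left(-11 + X\right) \left(X + a\right)$
$q{\left(B \right)} = 6 + 2 B$
$\left(y{\left(n{\left(f{\left(3,-1 \right)},-1 \right)},-1 \right)} + q{\left(-8 \right)}\right)^{2} = \left(\left(\left(\frac{-1 - -3}{2 \left(-1\right)}\right)^{2} - 11 \frac{-1 - -3}{2 \left(-1\right)} - -11 + \frac{-1 - -3}{2 \left(-1\right)} \left(-1\right)\right) + \left(6 + 2 \left(-8\right)\right)\right)^{2} = \left(\left(\left(\frac{1}{2} \left(-1\right) \left(-1 + 3\right)\right)^{2} - 11 \cdot \frac{1}{2} \left(-1\right) \left(-1 + 3\right) + 11 + \frac{1}{2} \left(-1\right) \left(-1 + 3\right) \left(-1\right)\right) + \left(6 - 16\right)\right)^{2} = \left(\left(\left(\frac{1}{2} \left(-1\right) 2\right)^{2} - 11 \cdot \frac{1}{2} \left(-1\right) 2 + 11 + \frac{1}{2} \left(-1\right) 2 \left(-1\right)\right) - 10\right)^{2} = \left(\left(\left(-1\right)^{2} - -11 + 11 - -1\right) - 10\right)^{2} = \left(\left(1 + 11 + 11 + 1\right) - 10\right)^{2} = \left(24 - 10\right)^{2} = 14^{2} = 196$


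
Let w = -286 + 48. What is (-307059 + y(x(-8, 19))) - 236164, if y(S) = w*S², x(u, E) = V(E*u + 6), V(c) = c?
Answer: -5616431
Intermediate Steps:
w = -238
x(u, E) = 6 + E*u (x(u, E) = E*u + 6 = 6 + E*u)
y(S) = -238*S²
(-307059 + y(x(-8, 19))) - 236164 = (-307059 - 238*(6 + 19*(-8))²) - 236164 = (-307059 - 238*(6 - 152)²) - 236164 = (-307059 - 238*(-146)²) - 236164 = (-307059 - 238*21316) - 236164 = (-307059 - 5073208) - 236164 = -5380267 - 236164 = -5616431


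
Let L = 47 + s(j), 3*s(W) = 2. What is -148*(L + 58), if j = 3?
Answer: -46916/3 ≈ -15639.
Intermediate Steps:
s(W) = ⅔ (s(W) = (⅓)*2 = ⅔)
L = 143/3 (L = 47 + ⅔ = 143/3 ≈ 47.667)
-148*(L + 58) = -148*(143/3 + 58) = -148*317/3 = -46916/3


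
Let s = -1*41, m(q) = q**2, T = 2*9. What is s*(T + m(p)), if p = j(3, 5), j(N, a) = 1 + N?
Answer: -1394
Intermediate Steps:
p = 4 (p = 1 + 3 = 4)
T = 18
s = -41
s*(T + m(p)) = -41*(18 + 4**2) = -41*(18 + 16) = -41*34 = -1394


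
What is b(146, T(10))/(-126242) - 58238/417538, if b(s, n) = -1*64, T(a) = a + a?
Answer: -1831339791/13177708049 ≈ -0.13897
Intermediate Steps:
T(a) = 2*a
b(s, n) = -64
b(146, T(10))/(-126242) - 58238/417538 = -64/(-126242) - 58238/417538 = -64*(-1/126242) - 58238*1/417538 = 32/63121 - 29119/208769 = -1831339791/13177708049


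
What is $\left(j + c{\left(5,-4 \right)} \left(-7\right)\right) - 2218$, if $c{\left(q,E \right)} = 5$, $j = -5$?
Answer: $-2258$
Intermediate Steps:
$\left(j + c{\left(5,-4 \right)} \left(-7\right)\right) - 2218 = \left(-5 + 5 \left(-7\right)\right) - 2218 = \left(-5 - 35\right) - 2218 = -40 - 2218 = -2258$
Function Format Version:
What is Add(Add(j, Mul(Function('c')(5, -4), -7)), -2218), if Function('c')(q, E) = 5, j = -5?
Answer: -2258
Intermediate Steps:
Add(Add(j, Mul(Function('c')(5, -4), -7)), -2218) = Add(Add(-5, Mul(5, -7)), -2218) = Add(Add(-5, -35), -2218) = Add(-40, -2218) = -2258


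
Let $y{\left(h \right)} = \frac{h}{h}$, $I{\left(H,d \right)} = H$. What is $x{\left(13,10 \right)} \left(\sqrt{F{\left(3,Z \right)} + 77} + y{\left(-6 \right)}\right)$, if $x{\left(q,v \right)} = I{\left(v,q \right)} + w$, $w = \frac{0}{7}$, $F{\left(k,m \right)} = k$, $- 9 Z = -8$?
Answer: $10 + 40 \sqrt{5} \approx 99.443$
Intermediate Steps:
$Z = \frac{8}{9}$ ($Z = \left(- \frac{1}{9}\right) \left(-8\right) = \frac{8}{9} \approx 0.88889$)
$y{\left(h \right)} = 1$
$w = 0$ ($w = 0 \cdot \frac{1}{7} = 0$)
$x{\left(q,v \right)} = v$ ($x{\left(q,v \right)} = v + 0 = v$)
$x{\left(13,10 \right)} \left(\sqrt{F{\left(3,Z \right)} + 77} + y{\left(-6 \right)}\right) = 10 \left(\sqrt{3 + 77} + 1\right) = 10 \left(\sqrt{80} + 1\right) = 10 \left(4 \sqrt{5} + 1\right) = 10 \left(1 + 4 \sqrt{5}\right) = 10 + 40 \sqrt{5}$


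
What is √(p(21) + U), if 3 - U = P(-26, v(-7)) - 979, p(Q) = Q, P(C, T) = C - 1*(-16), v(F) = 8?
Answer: √1013 ≈ 31.828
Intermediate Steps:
P(C, T) = 16 + C (P(C, T) = C + 16 = 16 + C)
U = 992 (U = 3 - ((16 - 26) - 979) = 3 - (-10 - 979) = 3 - 1*(-989) = 3 + 989 = 992)
√(p(21) + U) = √(21 + 992) = √1013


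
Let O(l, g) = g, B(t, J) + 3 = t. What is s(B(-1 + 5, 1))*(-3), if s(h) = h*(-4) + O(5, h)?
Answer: 9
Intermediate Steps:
B(t, J) = -3 + t
s(h) = -3*h (s(h) = h*(-4) + h = -4*h + h = -3*h)
s(B(-1 + 5, 1))*(-3) = -3*(-3 + (-1 + 5))*(-3) = -3*(-3 + 4)*(-3) = -3*1*(-3) = -3*(-3) = 9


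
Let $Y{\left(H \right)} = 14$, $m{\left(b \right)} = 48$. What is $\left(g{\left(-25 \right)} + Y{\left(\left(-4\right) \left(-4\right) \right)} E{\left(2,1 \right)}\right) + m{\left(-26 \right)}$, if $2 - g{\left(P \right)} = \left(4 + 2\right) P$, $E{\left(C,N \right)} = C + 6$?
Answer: $312$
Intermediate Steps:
$E{\left(C,N \right)} = 6 + C$
$g{\left(P \right)} = 2 - 6 P$ ($g{\left(P \right)} = 2 - \left(4 + 2\right) P = 2 - 6 P$)
$\left(g{\left(-25 \right)} + Y{\left(\left(-4\right) \left(-4\right) \right)} E{\left(2,1 \right)}\right) + m{\left(-26 \right)} = \left(\left(2 - -150\right) + 14 \left(6 + 2\right)\right) + 48 = \left(\left(2 + 150\right) + 14 \cdot 8\right) + 48 = \left(152 + 112\right) + 48 = 264 + 48 = 312$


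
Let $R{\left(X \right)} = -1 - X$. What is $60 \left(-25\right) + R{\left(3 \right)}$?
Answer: $-1504$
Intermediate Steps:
$60 \left(-25\right) + R{\left(3 \right)} = 60 \left(-25\right) - 4 = -1500 - 4 = -1504$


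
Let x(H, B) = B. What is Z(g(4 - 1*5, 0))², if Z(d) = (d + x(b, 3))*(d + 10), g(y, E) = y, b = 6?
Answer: 324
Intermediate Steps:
Z(d) = (3 + d)*(10 + d) (Z(d) = (d + 3)*(d + 10) = (3 + d)*(10 + d))
Z(g(4 - 1*5, 0))² = (30 + (4 - 1*5)² + 13*(4 - 1*5))² = (30 + (4 - 5)² + 13*(4 - 5))² = (30 + (-1)² + 13*(-1))² = (30 + 1 - 13)² = 18² = 324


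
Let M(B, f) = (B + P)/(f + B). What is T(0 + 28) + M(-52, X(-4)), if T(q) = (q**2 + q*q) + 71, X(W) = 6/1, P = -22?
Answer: 37734/23 ≈ 1640.6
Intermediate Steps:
X(W) = 6 (X(W) = 6*1 = 6)
M(B, f) = (-22 + B)/(B + f) (M(B, f) = (B - 22)/(f + B) = (-22 + B)/(B + f))
T(q) = 71 + 2*q**2 (T(q) = (q**2 + q**2) + 71 = 2*q**2 + 71 = 71 + 2*q**2)
T(0 + 28) + M(-52, X(-4)) = (71 + 2*(0 + 28)**2) + (-22 - 52)/(-52 + 6) = (71 + 2*28**2) - 74/(-46) = (71 + 2*784) - 1/46*(-74) = (71 + 1568) + 37/23 = 1639 + 37/23 = 37734/23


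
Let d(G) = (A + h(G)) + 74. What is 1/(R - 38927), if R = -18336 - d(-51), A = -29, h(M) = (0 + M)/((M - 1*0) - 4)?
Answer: -55/3151991 ≈ -1.7449e-5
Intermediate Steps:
h(M) = M/(-4 + M) (h(M) = M/((M + 0) - 4) = M/(M - 4) = M/(-4 + M))
d(G) = 45 + G/(-4 + G) (d(G) = (-29 + G/(-4 + G)) + 74 = 45 + G/(-4 + G))
R = -1011006/55 (R = -18336 - 2*(-90 + 23*(-51))/(-4 - 51) = -18336 - 2*(-90 - 1173)/(-55) = -18336 - 2*(-1)*(-1263)/55 = -18336 - 1*2526/55 = -18336 - 2526/55 = -1011006/55 ≈ -18382.)
1/(R - 38927) = 1/(-1011006/55 - 38927) = 1/(-3151991/55) = -55/3151991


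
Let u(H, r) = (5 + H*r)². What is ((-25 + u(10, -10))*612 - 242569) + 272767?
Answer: 5538198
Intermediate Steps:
((-25 + u(10, -10))*612 - 242569) + 272767 = ((-25 + (5 + 10*(-10))²)*612 - 242569) + 272767 = ((-25 + (5 - 100)²)*612 - 242569) + 272767 = ((-25 + (-95)²)*612 - 242569) + 272767 = ((-25 + 9025)*612 - 242569) + 272767 = (9000*612 - 242569) + 272767 = (5508000 - 242569) + 272767 = 5265431 + 272767 = 5538198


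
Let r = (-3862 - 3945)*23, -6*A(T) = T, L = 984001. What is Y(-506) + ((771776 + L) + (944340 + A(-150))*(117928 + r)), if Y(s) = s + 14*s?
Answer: -58202299858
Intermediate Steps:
A(T) = -T/6
r = -179561 (r = -7807*23 = -179561)
Y(s) = 15*s
Y(-506) + ((771776 + L) + (944340 + A(-150))*(117928 + r)) = 15*(-506) + ((771776 + 984001) + (944340 - ⅙*(-150))*(117928 - 179561)) = -7590 + (1755777 + (944340 + 25)*(-61633)) = -7590 + (1755777 + 944365*(-61633)) = -7590 + (1755777 - 58204048045) = -7590 - 58202292268 = -58202299858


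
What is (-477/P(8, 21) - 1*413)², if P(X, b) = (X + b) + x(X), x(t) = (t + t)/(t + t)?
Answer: 18395521/100 ≈ 1.8396e+5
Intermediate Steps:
x(t) = 1 (x(t) = (2*t)/((2*t)) = (2*t)*(1/(2*t)) = 1)
P(X, b) = 1 + X + b (P(X, b) = (X + b) + 1 = 1 + X + b)
(-477/P(8, 21) - 1*413)² = (-477/(1 + 8 + 21) - 1*413)² = (-477/30 - 413)² = (-477*1/30 - 413)² = (-159/10 - 413)² = (-4289/10)² = 18395521/100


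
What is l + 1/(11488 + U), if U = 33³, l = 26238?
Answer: 1244337151/47425 ≈ 26238.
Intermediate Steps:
U = 35937
l + 1/(11488 + U) = 26238 + 1/(11488 + 35937) = 26238 + 1/47425 = 1244337151/47425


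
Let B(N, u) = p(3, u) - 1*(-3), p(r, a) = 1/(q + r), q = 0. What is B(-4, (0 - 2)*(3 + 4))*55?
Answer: 550/3 ≈ 183.33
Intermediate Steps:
p(r, a) = 1/r (p(r, a) = 1/(0 + r) = 1/r)
B(N, u) = 10/3 (B(N, u) = 1/3 - 1*(-3) = ⅓ + 3 = 10/3)
B(-4, (0 - 2)*(3 + 4))*55 = (10/3)*55 = 550/3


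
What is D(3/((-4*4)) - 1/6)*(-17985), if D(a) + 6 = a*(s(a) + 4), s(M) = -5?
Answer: 1624645/16 ≈ 1.0154e+5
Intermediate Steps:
D(a) = -6 - a (D(a) = -6 + a*(-5 + 4) = -6 + a*(-1) = -6 - a)
D(3/((-4*4)) - 1/6)*(-17985) = (-6 - (3/((-4*4)) - 1/6))*(-17985) = (-6 - (3/(-16) - 1*⅙))*(-17985) = (-6 - (3*(-1/16) - ⅙))*(-17985) = (-6 - (-3/16 - ⅙))*(-17985) = (-6 - 1*(-17/48))*(-17985) = (-6 + 17/48)*(-17985) = -271/48*(-17985) = 1624645/16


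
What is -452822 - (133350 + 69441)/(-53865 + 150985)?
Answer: -43978275431/97120 ≈ -4.5282e+5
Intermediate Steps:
-452822 - (133350 + 69441)/(-53865 + 150985) = -452822 - 202791/97120 = -43978275431/97120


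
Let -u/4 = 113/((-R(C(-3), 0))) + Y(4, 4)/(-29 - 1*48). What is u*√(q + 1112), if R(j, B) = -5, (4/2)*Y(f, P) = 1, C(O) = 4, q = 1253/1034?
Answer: -17397*√1190197074/199045 ≈ -3015.3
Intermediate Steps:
q = 1253/1034 (q = 1253*(1/1034) = 1253/1034 ≈ 1.2118)
Y(f, P) = ½ (Y(f, P) = (½)*1 = ½)
u = -34794/385 (u = -4*(113/((-1*(-5))) + 1/(2*(-29 - 1*48))) = -4*(113/5 + 1/(2*(-29 - 48))) = -4*(113*(⅕) + (½)/(-77)) = -4*(113/5 + (½)*(-1/77)) = -4*(113/5 - 1/154) = -4*17397/770 = -34794/385 ≈ -90.374)
u*√(q + 1112) = -34794*√(1253/1034 + 1112)/385 = -17397*√1190197074/199045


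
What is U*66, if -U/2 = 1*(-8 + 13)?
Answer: -660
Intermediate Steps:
U = -10 (U = -2*(-8 + 13) = -2*5 = -10)
U*66 = -10*66 = -660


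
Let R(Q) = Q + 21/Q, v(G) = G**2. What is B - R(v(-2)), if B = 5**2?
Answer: 63/4 ≈ 15.750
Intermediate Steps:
B = 25
B - R(v(-2)) = 25 - ((-2)**2 + 21/((-2)**2)) = 25 - (4 + 21/4) = 25 - 1*37/4 = 25 - 37/4 = 63/4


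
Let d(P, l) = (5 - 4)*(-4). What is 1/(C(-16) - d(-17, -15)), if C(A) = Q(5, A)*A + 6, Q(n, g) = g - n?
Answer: 1/346 ≈ 0.0028902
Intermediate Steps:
d(P, l) = -4 (d(P, l) = 1*(-4) = -4)
C(A) = 6 + A*(-5 + A) (C(A) = (A - 1*5)*A + 6 = (A - 5)*A + 6 = (-5 + A)*A + 6 = A*(-5 + A) + 6 = 6 + A*(-5 + A))
1/(C(-16) - d(-17, -15)) = 1/((6 - 16*(-5 - 16)) - 1*(-4)) = 1/((6 - 16*(-21)) + 4) = 1/((6 + 336) + 4) = 1/(342 + 4) = 1/346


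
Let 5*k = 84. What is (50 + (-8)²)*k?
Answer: 9576/5 ≈ 1915.2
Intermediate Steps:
k = 84/5 (k = (⅕)*84 = 84/5 ≈ 16.800)
(50 + (-8)²)*k = (50 + (-8)²)*(84/5) = (50 + 64)*(84/5) = 114*(84/5) = 9576/5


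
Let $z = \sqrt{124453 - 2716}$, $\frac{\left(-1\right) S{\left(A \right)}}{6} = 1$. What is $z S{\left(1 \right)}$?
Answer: $- 6 \sqrt{121737} \approx -2093.4$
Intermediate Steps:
$S{\left(A \right)} = -6$ ($S{\left(A \right)} = \left(-6\right) 1 = -6$)
$z = \sqrt{121737} \approx 348.91$
$z S{\left(1 \right)} = \sqrt{121737} \left(-6\right) = - 6 \sqrt{121737}$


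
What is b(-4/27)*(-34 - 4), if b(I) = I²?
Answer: -608/729 ≈ -0.83402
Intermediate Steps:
b(-4/27)*(-34 - 4) = (-4/27)²*(-34 - 4) = (-4*1/27)²*(-38) = (-4/27)²*(-38) = (16/729)*(-38) = -608/729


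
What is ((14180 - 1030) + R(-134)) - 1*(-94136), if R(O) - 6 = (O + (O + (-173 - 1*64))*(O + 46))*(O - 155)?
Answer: -9289254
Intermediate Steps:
R(O) = 6 + (-155 + O)*(O + (-237 + O)*(46 + O)) (R(O) = 6 + (O + (O + (-173 - 1*64))*(O + 46))*(O - 155) = 6 + (O + (O + (-173 - 64))*(46 + O))*(-155 + O) = 6 + (O + (O - 237)*(46 + O))*(-155 + O) = 6 + (O + (-237 + O)*(46 + O))*(-155 + O) = 6 + (-155 + O)*(O + (-237 + O)*(46 + O)))
((14180 - 1030) + R(-134)) - 1*(-94136) = ((14180 - 1030) + (1689816 + (-134)**3 - 345*(-134)**2 + 18548*(-134))) - 1*(-94136) = (13150 + (1689816 - 2406104 - 345*17956 - 2485432)) + 94136 = (13150 + (1689816 - 2406104 - 6194820 - 2485432)) + 94136 = (13150 - 9396540) + 94136 = -9383390 + 94136 = -9289254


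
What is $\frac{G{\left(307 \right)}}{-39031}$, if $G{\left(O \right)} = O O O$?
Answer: $- \frac{28934443}{39031} \approx -741.32$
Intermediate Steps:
$G{\left(O \right)} = O^{3}$ ($G{\left(O \right)} = O^{2} O = O^{3}$)
$\frac{G{\left(307 \right)}}{-39031} = \frac{307^{3}}{-39031} = 28934443 \left(- \frac{1}{39031}\right) = - \frac{28934443}{39031}$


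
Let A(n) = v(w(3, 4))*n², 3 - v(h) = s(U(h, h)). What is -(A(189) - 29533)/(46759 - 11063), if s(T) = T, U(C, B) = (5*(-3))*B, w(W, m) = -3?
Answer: 1529815/35696 ≈ 42.857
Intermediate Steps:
U(C, B) = -15*B
v(h) = 3 + 15*h (v(h) = 3 - (-15)*h = 3 + 15*h)
A(n) = -42*n² (A(n) = (3 + 15*(-3))*n² = (3 - 45)*n² = -42*n²)
-(A(189) - 29533)/(46759 - 11063) = -(-42*189² - 29533)/(46759 - 11063) = -(-42*35721 - 29533)/35696 = -(-1500282 - 29533)/35696 = -(-1529815)/35696 = -1*(-1529815/35696) = 1529815/35696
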